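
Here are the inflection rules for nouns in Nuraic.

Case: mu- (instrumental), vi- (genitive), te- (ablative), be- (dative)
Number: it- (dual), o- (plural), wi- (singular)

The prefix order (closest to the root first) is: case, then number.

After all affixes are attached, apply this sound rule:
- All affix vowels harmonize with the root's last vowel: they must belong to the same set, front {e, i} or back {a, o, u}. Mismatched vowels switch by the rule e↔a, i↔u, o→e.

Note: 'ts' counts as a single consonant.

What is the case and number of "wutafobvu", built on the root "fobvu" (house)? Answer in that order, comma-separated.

Segment: wi-te-fobvu.
case: te- → ablative.
number: wi- → singular.

ablative, singular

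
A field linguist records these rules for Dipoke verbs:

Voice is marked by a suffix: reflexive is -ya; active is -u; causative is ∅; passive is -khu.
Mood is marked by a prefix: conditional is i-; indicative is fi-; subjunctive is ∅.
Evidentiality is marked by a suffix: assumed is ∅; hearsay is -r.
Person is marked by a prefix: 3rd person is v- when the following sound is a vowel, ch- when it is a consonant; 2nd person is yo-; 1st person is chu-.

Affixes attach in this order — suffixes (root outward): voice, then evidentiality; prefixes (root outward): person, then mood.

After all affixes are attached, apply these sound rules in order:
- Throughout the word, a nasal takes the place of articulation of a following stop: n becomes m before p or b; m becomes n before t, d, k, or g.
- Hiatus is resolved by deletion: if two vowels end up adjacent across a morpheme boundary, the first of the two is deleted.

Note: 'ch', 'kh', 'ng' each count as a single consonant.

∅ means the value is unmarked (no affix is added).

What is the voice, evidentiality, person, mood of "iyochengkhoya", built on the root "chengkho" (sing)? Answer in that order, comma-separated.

reflexive, assumed, 2nd person, conditional

Segment: i-yo-chengkho-ya.
voice: -ya → reflexive.
evidentiality: ∅ → assumed.
person: yo- → 2nd person.
mood: i- → conditional.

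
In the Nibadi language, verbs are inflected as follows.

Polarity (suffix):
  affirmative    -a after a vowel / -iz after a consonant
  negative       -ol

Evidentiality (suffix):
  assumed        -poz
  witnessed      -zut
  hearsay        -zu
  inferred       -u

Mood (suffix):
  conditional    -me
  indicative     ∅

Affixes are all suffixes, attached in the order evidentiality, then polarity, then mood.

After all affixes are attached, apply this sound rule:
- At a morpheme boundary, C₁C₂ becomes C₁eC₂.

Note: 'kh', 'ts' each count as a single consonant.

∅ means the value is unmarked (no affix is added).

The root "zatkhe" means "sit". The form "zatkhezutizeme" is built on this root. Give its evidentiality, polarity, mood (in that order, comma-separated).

witnessed, affirmative, conditional

Segment: zatkhe-zut-iz-me.
evidentiality: -zut → witnessed.
polarity: -a/iz → affirmative.
mood: -me → conditional.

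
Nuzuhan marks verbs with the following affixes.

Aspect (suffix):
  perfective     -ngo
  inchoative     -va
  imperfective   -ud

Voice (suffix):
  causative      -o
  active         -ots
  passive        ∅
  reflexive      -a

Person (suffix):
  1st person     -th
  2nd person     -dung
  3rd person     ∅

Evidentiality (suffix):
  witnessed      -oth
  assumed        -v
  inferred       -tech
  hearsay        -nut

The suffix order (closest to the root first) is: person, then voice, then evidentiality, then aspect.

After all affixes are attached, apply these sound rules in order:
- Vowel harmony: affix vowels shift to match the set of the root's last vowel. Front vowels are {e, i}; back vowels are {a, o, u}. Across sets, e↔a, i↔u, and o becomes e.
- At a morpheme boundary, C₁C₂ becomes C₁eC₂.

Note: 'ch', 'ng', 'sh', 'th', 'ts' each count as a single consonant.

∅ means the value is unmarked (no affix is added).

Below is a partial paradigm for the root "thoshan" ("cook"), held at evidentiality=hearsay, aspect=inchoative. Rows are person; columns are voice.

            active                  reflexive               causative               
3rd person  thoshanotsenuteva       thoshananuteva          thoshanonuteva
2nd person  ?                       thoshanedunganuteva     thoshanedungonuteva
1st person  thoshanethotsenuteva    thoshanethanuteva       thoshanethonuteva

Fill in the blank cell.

Attach person 2nd person -dung → thoshandung.
Attach voice active -ots → thoshandungots.
Attach evidentiality hearsay -nut → thoshandungotsnut.
Attach aspect inchoative -va → thoshandungotsnutva.
Vowel harmony: no change.
Apply epenthesis: thoshandungotsnutva → thoshanedungotsenuteva.

thoshanedungotsenuteva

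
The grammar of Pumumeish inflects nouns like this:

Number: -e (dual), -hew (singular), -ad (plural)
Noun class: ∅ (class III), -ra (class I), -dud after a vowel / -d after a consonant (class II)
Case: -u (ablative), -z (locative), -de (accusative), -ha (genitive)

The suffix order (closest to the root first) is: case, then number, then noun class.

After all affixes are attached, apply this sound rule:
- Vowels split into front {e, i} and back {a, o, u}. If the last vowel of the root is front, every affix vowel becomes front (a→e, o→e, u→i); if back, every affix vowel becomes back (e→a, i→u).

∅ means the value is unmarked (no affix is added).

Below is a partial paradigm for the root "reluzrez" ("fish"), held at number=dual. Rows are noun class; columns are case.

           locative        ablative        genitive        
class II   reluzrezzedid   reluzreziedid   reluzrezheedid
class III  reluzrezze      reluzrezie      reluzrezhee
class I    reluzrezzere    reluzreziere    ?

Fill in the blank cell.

Attach case genitive -ha → reluzrezha.
Attach number dual -e → reluzrezhae.
Attach noun class class I -ra → reluzrezhaera.
Apply vowel harmony: reluzrezhaera → reluzrezheere.

reluzrezheere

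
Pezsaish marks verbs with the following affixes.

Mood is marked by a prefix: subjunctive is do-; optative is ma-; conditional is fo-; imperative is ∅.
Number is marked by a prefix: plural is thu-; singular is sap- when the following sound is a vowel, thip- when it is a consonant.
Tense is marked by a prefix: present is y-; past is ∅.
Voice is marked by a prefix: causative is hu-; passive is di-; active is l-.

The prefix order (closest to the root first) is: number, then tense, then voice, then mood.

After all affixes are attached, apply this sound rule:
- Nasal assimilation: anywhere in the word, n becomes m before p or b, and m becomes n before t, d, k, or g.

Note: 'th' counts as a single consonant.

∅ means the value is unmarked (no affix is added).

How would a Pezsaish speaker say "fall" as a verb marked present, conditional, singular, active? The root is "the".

folythipthe

Attach number singular thip- (before consonant 'th') → thipthe.
Attach tense present y- → ythipthe.
Attach voice active l- → lythipthe.
Attach mood conditional fo- → folythipthe.
Nasal assimilation: no change.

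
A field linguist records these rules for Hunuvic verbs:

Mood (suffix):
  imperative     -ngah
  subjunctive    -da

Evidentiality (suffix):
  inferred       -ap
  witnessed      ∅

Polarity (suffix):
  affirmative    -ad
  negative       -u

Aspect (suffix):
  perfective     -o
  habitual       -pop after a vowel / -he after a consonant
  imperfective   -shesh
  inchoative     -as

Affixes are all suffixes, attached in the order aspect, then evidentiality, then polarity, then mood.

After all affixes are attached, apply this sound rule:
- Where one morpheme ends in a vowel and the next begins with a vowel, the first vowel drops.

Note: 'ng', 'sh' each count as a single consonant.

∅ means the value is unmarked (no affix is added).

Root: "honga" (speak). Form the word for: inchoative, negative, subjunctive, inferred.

Attach aspect inchoative -as → hongaas.
Attach evidentiality inferred -ap → hongaasap.
Attach polarity negative -u → hongaasapu.
Attach mood subjunctive -da → hongaasapuda.
Apply vowel deletion: hongaasapuda → hongasapuda.

hongasapuda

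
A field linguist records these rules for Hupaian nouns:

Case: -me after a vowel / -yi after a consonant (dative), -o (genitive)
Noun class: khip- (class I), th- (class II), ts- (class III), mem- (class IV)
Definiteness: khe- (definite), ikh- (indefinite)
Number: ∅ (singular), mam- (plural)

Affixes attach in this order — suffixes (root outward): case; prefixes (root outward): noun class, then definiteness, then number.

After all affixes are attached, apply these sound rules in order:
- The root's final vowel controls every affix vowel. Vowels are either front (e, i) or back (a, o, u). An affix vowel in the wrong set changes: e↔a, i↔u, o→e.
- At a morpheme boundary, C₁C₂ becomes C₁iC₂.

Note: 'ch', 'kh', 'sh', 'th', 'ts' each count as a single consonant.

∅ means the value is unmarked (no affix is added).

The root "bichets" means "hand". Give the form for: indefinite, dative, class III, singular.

ikhitsibichetsiyi

Attach noun class class III ts- → tsbichets.
Attach case dative -yi (after consonant 'ts') → tsbichetsyi.
Attach definiteness indefinite ikh- → ikhtsbichetsyi.
number = singular: zero marking, form stays ikhtsbichetsyi.
Vowel harmony: no change.
Apply epenthesis: ikhtsbichetsyi → ikhitsibichetsiyi.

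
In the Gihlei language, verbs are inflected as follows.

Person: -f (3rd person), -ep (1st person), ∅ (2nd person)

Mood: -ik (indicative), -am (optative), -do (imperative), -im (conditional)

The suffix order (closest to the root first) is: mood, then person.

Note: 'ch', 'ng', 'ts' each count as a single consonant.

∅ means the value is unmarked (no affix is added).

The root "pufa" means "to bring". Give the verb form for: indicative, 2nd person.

pufaik

Attach mood indicative -ik → pufaik.
person = 2nd person: zero marking, form stays pufaik.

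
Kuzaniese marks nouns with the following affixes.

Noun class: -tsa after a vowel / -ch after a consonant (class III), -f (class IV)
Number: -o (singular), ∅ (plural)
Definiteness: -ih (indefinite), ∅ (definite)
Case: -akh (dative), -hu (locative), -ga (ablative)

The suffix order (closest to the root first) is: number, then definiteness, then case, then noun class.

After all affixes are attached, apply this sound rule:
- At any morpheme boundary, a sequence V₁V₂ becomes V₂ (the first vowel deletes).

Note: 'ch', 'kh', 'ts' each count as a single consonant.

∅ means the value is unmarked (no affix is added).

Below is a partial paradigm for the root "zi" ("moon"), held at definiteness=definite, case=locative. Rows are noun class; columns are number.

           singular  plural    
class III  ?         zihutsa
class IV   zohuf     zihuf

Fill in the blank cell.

zohutsa

Attach number singular -o → zio.
definiteness = definite: zero marking, form stays zio.
Attach case locative -hu → ziohu.
Attach noun class class III -tsa (after vowel 'u') → ziohutsa.
Apply vowel deletion: ziohutsa → zohutsa.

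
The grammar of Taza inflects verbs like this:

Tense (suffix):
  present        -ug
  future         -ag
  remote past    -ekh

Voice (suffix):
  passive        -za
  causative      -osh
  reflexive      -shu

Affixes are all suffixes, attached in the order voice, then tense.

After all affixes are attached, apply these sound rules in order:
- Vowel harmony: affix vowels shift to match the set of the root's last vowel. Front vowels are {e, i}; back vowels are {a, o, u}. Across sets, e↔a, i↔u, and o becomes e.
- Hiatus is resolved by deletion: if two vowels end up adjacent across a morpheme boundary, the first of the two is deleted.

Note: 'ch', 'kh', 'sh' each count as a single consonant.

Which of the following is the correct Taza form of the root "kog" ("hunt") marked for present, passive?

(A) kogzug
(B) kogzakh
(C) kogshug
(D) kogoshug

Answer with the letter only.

Attach voice passive -za → kogza.
Attach tense present -ug → kogzaug.
Vowel harmony: no change.
Apply vowel deletion: kogzaug → kogzug.
So the correct form is kogzug, option (A).
(D) kogoshug is wrong: it uses causative instead of passive for voice.
(C) kogshug is wrong: it uses reflexive instead of passive for voice.
(B) kogzakh is wrong: it uses remote past instead of present for tense.

A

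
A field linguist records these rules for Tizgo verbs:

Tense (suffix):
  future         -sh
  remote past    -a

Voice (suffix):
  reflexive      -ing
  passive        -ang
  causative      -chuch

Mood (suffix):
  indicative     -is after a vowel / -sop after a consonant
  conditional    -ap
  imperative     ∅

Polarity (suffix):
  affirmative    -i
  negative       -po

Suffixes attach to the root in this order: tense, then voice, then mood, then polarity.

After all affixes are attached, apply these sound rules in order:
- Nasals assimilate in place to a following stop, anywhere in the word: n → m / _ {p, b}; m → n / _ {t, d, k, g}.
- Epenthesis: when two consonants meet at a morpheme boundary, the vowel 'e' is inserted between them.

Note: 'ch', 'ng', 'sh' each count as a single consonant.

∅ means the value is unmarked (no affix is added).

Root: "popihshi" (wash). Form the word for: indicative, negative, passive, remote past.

popihshiaangesopepo

Attach tense remote past -a → popihshia.
Attach voice passive -ang → popihshiaang.
Attach mood indicative -sop (after consonant 'ng') → popihshiaangsop.
Attach polarity negative -po → popihshiaangsoppo.
Nasal assimilation: no change.
Apply epenthesis: popihshiaangsoppo → popihshiaangesopepo.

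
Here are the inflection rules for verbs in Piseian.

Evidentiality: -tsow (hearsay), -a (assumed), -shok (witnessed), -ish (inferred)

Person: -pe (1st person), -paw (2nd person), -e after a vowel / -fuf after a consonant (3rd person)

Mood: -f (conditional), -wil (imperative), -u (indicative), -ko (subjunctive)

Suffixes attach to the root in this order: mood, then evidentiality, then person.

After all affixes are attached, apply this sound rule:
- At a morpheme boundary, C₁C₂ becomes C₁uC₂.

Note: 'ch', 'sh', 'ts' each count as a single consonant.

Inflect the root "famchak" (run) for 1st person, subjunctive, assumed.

famchakukoape

Attach mood subjunctive -ko → famchakko.
Attach evidentiality assumed -a → famchakkoa.
Attach person 1st person -pe → famchakkoape.
Apply epenthesis: famchakkoape → famchakukoape.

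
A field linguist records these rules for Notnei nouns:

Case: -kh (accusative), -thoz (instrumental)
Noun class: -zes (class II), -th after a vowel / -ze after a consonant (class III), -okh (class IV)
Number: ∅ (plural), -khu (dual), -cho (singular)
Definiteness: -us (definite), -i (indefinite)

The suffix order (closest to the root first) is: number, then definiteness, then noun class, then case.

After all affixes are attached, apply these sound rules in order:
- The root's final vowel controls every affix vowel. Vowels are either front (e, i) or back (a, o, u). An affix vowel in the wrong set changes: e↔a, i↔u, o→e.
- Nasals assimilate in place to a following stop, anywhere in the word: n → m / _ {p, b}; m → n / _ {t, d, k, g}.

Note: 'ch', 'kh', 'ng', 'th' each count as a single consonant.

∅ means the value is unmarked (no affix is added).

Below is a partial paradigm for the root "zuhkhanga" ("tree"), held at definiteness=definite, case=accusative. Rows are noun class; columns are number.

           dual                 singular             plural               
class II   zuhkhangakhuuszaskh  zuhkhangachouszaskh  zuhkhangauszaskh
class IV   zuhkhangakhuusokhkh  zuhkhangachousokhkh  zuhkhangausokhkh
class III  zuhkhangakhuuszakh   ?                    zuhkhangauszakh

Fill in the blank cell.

zuhkhangachouszakh

Attach number singular -cho → zuhkhangacho.
Attach definiteness definite -us → zuhkhangachous.
Attach noun class class III -ze (after consonant 's') → zuhkhangachousze.
Attach case accusative -kh → zuhkhangachouszekh.
Apply vowel harmony: zuhkhangachouszekh → zuhkhangachouszakh.
Nasal assimilation: no change.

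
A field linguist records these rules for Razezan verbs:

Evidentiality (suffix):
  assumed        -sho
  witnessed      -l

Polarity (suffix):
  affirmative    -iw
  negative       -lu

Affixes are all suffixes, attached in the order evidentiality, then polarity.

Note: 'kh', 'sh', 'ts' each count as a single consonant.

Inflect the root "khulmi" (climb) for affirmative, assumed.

Attach evidentiality assumed -sho → khulmisho.
Attach polarity affirmative -iw → khulmishoiw.

khulmishoiw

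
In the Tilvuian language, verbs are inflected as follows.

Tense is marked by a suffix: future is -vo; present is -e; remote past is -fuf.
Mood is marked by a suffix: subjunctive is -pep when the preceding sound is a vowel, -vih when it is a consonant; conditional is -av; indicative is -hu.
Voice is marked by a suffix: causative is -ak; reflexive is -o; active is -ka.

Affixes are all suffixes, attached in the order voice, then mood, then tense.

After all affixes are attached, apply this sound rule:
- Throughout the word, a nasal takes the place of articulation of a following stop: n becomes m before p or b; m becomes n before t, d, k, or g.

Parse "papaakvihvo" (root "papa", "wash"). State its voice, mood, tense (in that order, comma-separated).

Segment: papa-ak-vih-vo.
voice: -ak → causative.
mood: -pep/vih → subjunctive.
tense: -vo → future.

causative, subjunctive, future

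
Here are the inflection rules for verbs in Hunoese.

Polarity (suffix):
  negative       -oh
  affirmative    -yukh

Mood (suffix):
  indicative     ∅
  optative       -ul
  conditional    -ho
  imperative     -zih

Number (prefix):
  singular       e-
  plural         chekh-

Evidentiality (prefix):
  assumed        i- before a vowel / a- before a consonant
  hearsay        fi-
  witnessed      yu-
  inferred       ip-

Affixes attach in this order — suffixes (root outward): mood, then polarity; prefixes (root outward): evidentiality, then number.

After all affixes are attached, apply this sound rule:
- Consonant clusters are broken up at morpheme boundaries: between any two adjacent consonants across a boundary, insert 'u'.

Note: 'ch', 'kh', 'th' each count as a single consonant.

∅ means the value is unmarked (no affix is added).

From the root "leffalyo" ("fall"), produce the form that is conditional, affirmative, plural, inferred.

chekhipuleffalyohoyukh

Attach mood conditional -ho → leffalyoho.
Attach evidentiality inferred ip- → ipleffalyoho.
Attach number plural chekh- → chekhipleffalyoho.
Attach polarity affirmative -yukh → chekhipleffalyohoyukh.
Apply epenthesis: chekhipleffalyohoyukh → chekhipuleffalyohoyukh.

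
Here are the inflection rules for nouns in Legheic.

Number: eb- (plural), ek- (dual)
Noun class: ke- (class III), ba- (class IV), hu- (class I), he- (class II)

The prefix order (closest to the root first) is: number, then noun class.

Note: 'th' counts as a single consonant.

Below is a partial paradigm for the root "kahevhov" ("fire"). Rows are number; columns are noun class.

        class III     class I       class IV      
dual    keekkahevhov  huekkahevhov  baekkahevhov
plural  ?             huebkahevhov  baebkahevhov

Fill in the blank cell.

keebkahevhov

Attach number plural eb- → ebkahevhov.
Attach noun class class III ke- → keebkahevhov.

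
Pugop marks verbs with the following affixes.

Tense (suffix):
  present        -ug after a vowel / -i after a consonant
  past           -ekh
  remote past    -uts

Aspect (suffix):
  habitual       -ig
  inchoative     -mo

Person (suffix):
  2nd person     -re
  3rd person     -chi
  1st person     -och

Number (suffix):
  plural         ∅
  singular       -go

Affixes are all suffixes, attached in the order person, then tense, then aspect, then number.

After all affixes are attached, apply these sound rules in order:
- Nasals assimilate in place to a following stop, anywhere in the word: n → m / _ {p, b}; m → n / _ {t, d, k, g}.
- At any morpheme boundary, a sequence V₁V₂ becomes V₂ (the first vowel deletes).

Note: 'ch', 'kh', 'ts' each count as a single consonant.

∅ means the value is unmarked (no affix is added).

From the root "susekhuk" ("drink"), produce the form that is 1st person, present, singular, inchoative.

susekhukochimogo

Attach person 1st person -och → susekhukoch.
Attach tense present -i (after consonant 'ch') → susekhukochi.
Attach aspect inchoative -mo → susekhukochimo.
Attach number singular -go → susekhukochimogo.
Nasal assimilation: no change.
Vowel deletion: no change.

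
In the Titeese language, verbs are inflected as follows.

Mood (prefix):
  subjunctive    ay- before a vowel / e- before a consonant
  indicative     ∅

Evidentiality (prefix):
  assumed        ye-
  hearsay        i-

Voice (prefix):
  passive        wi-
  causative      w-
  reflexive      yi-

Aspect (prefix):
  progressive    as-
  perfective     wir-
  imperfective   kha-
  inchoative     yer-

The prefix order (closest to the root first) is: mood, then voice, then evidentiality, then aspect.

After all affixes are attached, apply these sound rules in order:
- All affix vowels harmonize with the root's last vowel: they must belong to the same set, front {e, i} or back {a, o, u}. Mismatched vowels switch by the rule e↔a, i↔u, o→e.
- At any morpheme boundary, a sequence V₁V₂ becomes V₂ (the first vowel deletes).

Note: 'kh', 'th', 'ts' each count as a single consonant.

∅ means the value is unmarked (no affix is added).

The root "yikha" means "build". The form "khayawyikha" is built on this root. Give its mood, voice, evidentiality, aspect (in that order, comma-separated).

Segment: kha-ye-w-yikha.
mood: ∅ → indicative.
voice: w- → causative.
evidentiality: ye- → assumed.
aspect: kha- → imperfective.

indicative, causative, assumed, imperfective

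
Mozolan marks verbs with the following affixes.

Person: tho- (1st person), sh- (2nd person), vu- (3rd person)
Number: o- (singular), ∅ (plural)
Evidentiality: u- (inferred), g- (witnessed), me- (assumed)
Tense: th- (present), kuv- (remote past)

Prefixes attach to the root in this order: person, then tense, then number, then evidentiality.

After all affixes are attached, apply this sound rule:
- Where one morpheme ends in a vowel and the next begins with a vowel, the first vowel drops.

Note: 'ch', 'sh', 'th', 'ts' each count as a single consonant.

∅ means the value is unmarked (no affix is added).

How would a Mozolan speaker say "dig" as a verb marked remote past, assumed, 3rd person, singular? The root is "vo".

mokuvvuvo

Attach person 3rd person vu- → vuvo.
Attach tense remote past kuv- → kuvvuvo.
Attach number singular o- → okuvvuvo.
Attach evidentiality assumed me- → meokuvvuvo.
Apply vowel deletion: meokuvvuvo → mokuvvuvo.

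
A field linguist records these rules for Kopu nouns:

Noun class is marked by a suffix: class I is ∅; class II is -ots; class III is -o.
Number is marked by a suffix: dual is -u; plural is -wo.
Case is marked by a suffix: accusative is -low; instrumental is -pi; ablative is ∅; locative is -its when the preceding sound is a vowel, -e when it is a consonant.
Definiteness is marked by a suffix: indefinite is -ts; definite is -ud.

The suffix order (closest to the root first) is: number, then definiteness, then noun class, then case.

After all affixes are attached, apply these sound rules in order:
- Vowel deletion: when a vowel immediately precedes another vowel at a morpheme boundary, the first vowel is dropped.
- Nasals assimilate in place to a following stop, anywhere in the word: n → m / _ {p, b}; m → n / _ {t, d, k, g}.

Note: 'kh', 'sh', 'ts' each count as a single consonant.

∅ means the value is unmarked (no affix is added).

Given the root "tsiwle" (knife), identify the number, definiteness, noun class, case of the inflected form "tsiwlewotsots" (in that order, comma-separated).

Segment: tsiwle-wo-ts-ots.
number: -wo → plural.
definiteness: -ts → indefinite.
noun class: -ots → class II.
case: ∅ → ablative.

plural, indefinite, class II, ablative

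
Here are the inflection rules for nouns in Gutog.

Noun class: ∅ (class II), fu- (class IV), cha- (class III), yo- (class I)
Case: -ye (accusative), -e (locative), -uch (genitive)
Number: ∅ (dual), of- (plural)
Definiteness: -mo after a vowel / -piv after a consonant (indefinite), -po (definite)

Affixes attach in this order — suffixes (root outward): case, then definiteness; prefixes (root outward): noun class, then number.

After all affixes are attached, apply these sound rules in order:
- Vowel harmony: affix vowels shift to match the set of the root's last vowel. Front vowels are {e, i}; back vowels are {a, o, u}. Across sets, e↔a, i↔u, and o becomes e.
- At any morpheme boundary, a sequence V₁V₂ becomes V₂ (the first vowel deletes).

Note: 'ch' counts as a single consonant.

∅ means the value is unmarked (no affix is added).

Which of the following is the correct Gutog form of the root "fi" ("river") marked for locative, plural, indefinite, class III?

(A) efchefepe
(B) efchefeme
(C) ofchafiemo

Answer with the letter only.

B

Attach noun class class III cha- → chafi.
Attach case locative -e → chafie.
Attach definiteness indefinite -mo (after vowel 'e') → chafiemo.
Attach number plural of- → ofchafiemo.
Apply vowel harmony: ofchafiemo → efchefieme.
Apply vowel deletion: efchefieme → efchefeme.
So the correct form is efchefeme, option (B).
(A) efchefepe is wrong: it uses definite instead of indefinite for definiteness.
(C) ofchafiemo is wrong: it fails to apply the sound rule(s).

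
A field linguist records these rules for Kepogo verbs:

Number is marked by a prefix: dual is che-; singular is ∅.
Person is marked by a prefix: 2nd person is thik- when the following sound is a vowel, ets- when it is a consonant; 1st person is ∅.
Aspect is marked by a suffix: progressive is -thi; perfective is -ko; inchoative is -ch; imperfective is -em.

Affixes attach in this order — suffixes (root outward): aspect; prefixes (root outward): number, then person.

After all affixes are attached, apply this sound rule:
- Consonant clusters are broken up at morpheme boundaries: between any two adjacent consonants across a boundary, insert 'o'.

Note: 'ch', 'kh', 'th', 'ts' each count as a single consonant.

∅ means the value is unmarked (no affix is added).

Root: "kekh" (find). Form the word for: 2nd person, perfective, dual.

Attach number dual che- → chekekh.
Attach aspect perfective -ko → chekekhko.
Attach person 2nd person ets- (before consonant 'ch') → etschekekhko.
Apply epenthesis: etschekekhko → etsochekekhoko.

etsochekekhoko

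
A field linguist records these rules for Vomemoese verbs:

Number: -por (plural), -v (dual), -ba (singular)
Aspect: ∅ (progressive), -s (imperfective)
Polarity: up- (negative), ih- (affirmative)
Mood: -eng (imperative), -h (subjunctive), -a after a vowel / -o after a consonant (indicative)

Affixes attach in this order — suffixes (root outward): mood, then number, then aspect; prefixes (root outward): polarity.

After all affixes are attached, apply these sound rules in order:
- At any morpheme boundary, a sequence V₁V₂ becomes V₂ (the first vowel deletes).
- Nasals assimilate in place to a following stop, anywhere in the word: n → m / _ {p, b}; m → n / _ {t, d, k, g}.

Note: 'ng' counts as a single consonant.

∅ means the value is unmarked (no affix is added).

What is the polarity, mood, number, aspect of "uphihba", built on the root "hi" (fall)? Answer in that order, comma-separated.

Segment: up-hi-h-ba.
polarity: up- → negative.
mood: -h → subjunctive.
number: -ba → singular.
aspect: ∅ → progressive.

negative, subjunctive, singular, progressive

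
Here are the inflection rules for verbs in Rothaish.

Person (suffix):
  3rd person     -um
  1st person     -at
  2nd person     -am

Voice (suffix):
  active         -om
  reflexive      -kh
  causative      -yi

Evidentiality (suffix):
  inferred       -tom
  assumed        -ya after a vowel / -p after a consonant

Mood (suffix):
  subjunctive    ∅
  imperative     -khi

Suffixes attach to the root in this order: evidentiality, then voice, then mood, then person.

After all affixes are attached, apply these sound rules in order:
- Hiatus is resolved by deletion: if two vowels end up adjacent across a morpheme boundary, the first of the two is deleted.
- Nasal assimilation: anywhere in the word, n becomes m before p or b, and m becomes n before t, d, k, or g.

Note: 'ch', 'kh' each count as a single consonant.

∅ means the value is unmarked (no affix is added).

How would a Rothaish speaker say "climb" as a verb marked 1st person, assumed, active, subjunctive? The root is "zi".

ziyomat

Attach evidentiality assumed -ya (after vowel 'i') → ziya.
Attach voice active -om → ziyaom.
mood = subjunctive: zero marking, form stays ziyaom.
Attach person 1st person -at → ziyaomat.
Apply vowel deletion: ziyaomat → ziyomat.
Nasal assimilation: no change.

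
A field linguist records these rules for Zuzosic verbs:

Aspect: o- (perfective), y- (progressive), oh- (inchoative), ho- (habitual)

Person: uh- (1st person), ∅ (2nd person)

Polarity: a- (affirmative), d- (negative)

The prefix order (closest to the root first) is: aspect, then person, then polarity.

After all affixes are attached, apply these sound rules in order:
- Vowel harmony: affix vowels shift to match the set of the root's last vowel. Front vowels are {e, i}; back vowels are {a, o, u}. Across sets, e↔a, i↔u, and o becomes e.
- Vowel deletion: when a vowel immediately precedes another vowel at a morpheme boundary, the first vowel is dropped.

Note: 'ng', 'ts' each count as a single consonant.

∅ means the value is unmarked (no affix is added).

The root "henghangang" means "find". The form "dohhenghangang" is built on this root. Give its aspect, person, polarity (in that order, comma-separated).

Segment: d-oh-henghangang.
aspect: oh- → inchoative.
person: ∅ → 2nd person.
polarity: d- → negative.

inchoative, 2nd person, negative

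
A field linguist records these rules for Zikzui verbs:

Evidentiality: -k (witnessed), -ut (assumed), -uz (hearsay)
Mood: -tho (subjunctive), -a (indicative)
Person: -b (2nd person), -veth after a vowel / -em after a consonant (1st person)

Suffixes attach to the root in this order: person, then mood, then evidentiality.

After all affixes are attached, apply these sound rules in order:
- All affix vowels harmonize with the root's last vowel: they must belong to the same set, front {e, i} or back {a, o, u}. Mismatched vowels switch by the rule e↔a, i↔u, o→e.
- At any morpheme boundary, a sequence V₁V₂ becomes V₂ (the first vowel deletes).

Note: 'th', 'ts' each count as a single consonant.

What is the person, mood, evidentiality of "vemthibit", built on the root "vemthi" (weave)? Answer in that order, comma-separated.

2nd person, indicative, assumed

Segment: vemthi-b-a-ut.
person: -b → 2nd person.
mood: -a → indicative.
evidentiality: -ut → assumed.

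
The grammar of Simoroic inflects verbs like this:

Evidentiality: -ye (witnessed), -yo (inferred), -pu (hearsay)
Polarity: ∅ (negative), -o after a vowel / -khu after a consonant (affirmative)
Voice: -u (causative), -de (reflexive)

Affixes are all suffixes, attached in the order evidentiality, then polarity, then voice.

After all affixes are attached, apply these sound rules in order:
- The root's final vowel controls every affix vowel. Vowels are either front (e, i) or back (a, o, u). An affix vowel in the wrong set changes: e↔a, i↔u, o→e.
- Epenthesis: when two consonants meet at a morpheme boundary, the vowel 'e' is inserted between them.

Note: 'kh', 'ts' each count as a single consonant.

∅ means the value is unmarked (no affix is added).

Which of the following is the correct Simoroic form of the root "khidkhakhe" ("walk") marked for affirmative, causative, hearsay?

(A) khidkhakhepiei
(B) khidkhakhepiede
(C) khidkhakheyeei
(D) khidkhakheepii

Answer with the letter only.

A

Attach evidentiality hearsay -pu → khidkhakhepu.
Attach polarity affirmative -o (after vowel 'u') → khidkhakhepuo.
Attach voice causative -u → khidkhakhepuou.
Apply vowel harmony: khidkhakhepuou → khidkhakhepiei.
Epenthesis: no change.
So the correct form is khidkhakhepiei, option (A).
(C) khidkhakheyeei is wrong: it uses inferred instead of hearsay for evidentiality.
(B) khidkhakhepiede is wrong: it uses reflexive instead of causative for voice.
(D) khidkhakheepii is wrong: it has the affixes in the wrong order.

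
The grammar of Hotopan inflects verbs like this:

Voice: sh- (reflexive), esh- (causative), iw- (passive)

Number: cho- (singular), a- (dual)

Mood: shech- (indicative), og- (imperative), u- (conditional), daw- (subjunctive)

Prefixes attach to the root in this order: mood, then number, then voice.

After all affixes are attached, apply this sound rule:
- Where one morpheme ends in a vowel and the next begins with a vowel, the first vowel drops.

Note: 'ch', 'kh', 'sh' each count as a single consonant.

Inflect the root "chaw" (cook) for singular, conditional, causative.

Attach mood conditional u- → uchaw.
Attach number singular cho- → chouchaw.
Attach voice causative esh- → eshchouchaw.
Apply vowel deletion: eshchouchaw → eshchuchaw.

eshchuchaw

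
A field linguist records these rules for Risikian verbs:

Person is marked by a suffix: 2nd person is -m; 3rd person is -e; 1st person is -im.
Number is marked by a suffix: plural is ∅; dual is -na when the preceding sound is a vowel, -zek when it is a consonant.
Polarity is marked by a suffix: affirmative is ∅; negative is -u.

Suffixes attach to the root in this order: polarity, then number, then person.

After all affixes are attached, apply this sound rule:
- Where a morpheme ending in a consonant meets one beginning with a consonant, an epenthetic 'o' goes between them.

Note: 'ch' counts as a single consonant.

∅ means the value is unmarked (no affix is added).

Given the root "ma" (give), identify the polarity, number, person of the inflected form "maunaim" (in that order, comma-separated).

Segment: ma-u-na-im.
polarity: -u → negative.
number: -na/zek → dual.
person: -im → 1st person.

negative, dual, 1st person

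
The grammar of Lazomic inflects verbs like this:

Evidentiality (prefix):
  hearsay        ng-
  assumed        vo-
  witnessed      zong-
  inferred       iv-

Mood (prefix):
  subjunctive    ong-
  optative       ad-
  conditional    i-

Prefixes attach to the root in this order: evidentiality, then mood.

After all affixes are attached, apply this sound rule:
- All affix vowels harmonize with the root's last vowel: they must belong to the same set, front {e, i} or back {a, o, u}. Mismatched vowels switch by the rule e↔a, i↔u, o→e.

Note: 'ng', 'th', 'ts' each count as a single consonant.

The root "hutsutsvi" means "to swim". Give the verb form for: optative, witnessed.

edzenghutsutsvi

Attach evidentiality witnessed zong- → zonghutsutsvi.
Attach mood optative ad- → adzonghutsutsvi.
Apply vowel harmony: adzonghutsutsvi → edzenghutsutsvi.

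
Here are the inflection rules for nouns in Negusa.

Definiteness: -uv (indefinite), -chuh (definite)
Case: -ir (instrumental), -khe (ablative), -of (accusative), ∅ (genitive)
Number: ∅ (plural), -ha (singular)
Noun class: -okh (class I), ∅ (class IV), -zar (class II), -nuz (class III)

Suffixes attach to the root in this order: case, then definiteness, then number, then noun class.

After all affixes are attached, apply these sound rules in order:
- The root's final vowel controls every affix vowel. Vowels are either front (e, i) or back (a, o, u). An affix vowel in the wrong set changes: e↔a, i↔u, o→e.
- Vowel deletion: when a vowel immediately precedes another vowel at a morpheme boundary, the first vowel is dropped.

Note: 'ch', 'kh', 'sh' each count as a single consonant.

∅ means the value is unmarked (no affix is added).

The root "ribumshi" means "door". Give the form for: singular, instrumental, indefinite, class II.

Attach case instrumental -ir → ribumshiir.
Attach definiteness indefinite -uv → ribumshiiruv.
Attach number singular -ha → ribumshiiruvha.
Attach noun class class II -zar → ribumshiiruvhazar.
Apply vowel harmony: ribumshiiruvhazar → ribumshiirivhezer.
Apply vowel deletion: ribumshiirivhezer → ribumshirivhezer.

ribumshirivhezer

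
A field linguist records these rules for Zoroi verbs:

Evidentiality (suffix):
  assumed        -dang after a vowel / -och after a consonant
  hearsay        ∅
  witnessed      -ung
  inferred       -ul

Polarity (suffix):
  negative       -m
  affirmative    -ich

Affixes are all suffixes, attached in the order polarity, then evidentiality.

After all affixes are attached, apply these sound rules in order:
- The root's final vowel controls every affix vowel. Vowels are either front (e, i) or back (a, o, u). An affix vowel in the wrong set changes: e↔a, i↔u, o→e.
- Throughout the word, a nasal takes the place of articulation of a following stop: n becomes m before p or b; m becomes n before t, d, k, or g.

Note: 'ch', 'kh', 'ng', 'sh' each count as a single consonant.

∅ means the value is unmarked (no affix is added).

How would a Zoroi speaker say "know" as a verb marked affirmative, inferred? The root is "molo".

Attach polarity affirmative -ich → moloich.
Attach evidentiality inferred -ul → moloichul.
Apply vowel harmony: moloichul → molouchul.
Nasal assimilation: no change.

molouchul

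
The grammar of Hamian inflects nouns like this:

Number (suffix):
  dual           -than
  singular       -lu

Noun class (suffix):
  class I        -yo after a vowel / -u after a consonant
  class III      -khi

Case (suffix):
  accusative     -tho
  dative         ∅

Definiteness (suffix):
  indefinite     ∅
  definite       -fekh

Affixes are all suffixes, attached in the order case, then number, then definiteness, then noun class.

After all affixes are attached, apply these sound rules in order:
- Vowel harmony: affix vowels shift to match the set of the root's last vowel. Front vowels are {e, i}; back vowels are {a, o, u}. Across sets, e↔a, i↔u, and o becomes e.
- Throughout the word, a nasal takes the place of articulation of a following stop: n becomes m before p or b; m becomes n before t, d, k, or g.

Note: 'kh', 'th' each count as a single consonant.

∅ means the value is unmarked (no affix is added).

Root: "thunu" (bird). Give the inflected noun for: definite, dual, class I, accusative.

Attach case accusative -tho → thunutho.
Attach number dual -than → thunuthothan.
Attach definiteness definite -fekh → thunuthothanfekh.
Attach noun class class I -u (after consonant 'kh') → thunuthothanfekhu.
Apply vowel harmony: thunuthothanfekhu → thunuthothanfakhu.
Nasal assimilation: no change.

thunuthothanfakhu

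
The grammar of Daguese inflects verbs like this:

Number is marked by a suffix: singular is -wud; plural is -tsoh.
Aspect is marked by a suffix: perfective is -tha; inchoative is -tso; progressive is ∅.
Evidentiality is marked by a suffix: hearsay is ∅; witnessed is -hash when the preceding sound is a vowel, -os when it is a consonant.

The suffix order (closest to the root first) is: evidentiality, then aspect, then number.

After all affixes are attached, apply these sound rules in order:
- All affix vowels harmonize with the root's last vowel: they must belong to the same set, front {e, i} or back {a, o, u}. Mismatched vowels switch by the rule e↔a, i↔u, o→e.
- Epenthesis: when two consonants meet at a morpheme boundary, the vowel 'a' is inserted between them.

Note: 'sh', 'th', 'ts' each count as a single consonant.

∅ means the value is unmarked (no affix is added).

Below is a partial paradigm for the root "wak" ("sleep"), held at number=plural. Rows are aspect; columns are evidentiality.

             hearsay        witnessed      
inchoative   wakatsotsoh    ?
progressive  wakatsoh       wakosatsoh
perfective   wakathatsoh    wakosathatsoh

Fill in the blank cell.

wakosatsotsoh

Attach evidentiality witnessed -os (after consonant 'k') → wakos.
Attach aspect inchoative -tso → wakostso.
Attach number plural -tsoh → wakostsotsoh.
Vowel harmony: no change.
Apply epenthesis: wakostsotsoh → wakosatsotsoh.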